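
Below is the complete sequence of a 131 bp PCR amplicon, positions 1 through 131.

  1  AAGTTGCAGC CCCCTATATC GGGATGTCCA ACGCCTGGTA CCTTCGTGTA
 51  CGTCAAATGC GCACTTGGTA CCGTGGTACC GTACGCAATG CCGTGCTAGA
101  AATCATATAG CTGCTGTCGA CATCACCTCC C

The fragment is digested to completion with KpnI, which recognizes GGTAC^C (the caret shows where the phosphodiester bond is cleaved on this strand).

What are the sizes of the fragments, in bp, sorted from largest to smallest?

52, 41, 30, 8 bp

KpnI sites (GGTACC) start at positions 37, 67, 75.
KpnI cuts after base 5 of each site (before the last base), so after positions 41, 71, 79.
Linear molecule, 3 cuts → 4 fragments:
  1–41 → 41 bp
  42–71 → 30 bp
  72–79 → 8 bp
  80–131 → 52 bp
Sorted largest to smallest: 52, 41, 30, 8 bp.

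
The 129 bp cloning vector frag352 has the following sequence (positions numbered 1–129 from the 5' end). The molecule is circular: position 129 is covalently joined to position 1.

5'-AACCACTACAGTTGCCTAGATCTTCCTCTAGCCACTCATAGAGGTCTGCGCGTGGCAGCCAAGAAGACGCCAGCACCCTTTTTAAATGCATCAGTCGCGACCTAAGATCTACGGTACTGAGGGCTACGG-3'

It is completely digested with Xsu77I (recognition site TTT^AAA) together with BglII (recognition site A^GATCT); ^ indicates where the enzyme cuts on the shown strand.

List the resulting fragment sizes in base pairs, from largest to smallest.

The Xsu77I site (TTTAAA) starts at position 81.
Xsu77I cuts after base 3 of each site, so after position 83.
BglII sites (AGATCT) start at positions 18, 105.
BglII cuts after the first base of each site, so after positions 18, 105.
Combined cut positions: 18, 83, 105.
Circular molecule, 3 cuts → 3 fragments:
  19–83 → 65 bp
  84–105 → 22 bp
  106–129 then 1–18 → 24 + 18 = 42 bp
Sorted largest to smallest: 65, 42, 22 bp.

65, 42, 22 bp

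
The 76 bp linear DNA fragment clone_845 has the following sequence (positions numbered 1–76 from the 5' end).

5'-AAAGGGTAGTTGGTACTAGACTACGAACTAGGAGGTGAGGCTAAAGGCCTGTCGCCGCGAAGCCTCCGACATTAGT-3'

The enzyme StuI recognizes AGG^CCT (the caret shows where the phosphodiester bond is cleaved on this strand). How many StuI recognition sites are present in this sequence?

AGGCCT occurs starting at position 45.
StuI cuts at 1 site.

1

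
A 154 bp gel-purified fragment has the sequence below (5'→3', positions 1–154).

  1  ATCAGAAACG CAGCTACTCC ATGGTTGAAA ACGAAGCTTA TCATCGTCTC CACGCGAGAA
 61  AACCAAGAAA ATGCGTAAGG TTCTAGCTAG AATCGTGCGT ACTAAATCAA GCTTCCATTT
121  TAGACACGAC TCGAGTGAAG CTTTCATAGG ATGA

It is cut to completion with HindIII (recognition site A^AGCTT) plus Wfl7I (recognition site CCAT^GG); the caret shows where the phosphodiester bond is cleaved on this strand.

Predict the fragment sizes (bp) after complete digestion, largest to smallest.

75, 29, 22, 16, 12 bp

HindIII sites (AAGCTT) start at positions 34, 109, 138.
HindIII cuts after the first base of each site, so after positions 34, 109, 138.
The Wfl7I site (CCATGG) starts at position 19.
Wfl7I cuts after base 4 of each site, so after position 22.
Combined cut positions: 22, 34, 109, 138.
Linear molecule, 4 cuts → 5 fragments:
  1–22 → 22 bp
  23–34 → 12 bp
  35–109 → 75 bp
  110–138 → 29 bp
  139–154 → 16 bp
Sorted largest to smallest: 75, 29, 22, 16, 12 bp.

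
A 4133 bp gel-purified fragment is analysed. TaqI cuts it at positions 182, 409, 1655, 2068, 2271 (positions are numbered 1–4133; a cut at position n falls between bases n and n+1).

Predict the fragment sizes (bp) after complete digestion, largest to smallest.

Linear molecule, 5 cuts → 6 fragments:
  182 − 0 = 182 bp
  409 − 182 = 227 bp
  1655 − 409 = 1246 bp
  2068 − 1655 = 413 bp
  2271 − 2068 = 203 bp
  4133 − 2271 = 1862 bp
Sorted largest to smallest: 1862, 1246, 413, 227, 203, 182 bp.

1862, 1246, 413, 227, 203, 182 bp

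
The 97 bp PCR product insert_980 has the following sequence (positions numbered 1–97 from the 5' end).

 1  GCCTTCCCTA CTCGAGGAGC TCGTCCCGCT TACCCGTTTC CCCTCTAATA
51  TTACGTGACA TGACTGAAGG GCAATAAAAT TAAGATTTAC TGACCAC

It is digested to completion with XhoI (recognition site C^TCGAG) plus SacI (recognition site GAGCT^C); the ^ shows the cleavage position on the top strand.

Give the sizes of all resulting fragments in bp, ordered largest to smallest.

76, 11, 10 bp

The XhoI site (CTCGAG) starts at position 11.
XhoI cuts after the first base of each site, so after position 11.
The SacI site (GAGCTC) starts at position 17.
SacI cuts after base 5 of each site (before the last base), so after position 21.
Combined cut positions: 11, 21.
Linear molecule, 2 cuts → 3 fragments:
  1–11 → 11 bp
  12–21 → 10 bp
  22–97 → 76 bp
Sorted largest to smallest: 76, 11, 10 bp.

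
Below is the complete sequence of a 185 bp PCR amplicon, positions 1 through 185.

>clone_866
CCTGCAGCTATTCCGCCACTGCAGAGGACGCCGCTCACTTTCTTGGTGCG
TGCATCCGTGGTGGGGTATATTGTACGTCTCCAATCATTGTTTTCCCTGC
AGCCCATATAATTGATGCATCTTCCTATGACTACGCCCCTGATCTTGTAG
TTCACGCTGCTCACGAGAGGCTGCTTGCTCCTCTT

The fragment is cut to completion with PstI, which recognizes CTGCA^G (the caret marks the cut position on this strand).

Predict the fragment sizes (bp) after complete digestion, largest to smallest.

84, 78, 17, 6 bp

PstI sites (CTGCAG) start at positions 2, 19, 97.
PstI cuts after base 5 of each site (before the last base), so after positions 6, 23, 101.
Linear molecule, 3 cuts → 4 fragments:
  1–6 → 6 bp
  7–23 → 17 bp
  24–101 → 78 bp
  102–185 → 84 bp
Sorted largest to smallest: 84, 78, 17, 6 bp.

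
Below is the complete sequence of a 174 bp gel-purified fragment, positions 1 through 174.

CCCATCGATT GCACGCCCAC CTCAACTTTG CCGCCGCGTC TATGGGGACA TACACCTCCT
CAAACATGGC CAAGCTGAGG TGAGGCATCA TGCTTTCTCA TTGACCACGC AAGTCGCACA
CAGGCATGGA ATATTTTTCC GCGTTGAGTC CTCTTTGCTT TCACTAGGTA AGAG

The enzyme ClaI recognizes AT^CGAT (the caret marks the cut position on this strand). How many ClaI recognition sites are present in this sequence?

1

ATCGAT occurs starting at position 4.
ClaI cuts at 1 site.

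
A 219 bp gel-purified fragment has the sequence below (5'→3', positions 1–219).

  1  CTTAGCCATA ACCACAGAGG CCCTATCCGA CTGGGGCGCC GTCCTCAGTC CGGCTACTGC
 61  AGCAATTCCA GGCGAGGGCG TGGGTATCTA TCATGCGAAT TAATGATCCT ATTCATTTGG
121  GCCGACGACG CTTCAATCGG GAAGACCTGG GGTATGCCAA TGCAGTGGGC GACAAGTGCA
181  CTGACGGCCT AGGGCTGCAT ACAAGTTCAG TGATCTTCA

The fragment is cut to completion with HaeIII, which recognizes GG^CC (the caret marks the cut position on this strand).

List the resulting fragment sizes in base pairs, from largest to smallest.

101, 66, 32, 20 bp

HaeIII sites (GGCC) start at positions 19, 120, 186.
HaeIII cuts after base 2 of each site, so after positions 20, 121, 187.
Linear molecule, 3 cuts → 4 fragments:
  1–20 → 20 bp
  21–121 → 101 bp
  122–187 → 66 bp
  188–219 → 32 bp
Sorted largest to smallest: 101, 66, 32, 20 bp.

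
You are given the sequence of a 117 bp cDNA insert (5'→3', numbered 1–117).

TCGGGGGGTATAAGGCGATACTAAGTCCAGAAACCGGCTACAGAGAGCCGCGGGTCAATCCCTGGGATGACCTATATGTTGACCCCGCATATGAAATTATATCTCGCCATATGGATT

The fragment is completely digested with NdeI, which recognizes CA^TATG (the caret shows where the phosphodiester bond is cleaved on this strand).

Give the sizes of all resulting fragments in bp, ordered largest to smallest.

NdeI sites (CATATG) start at positions 88, 108.
NdeI cuts after base 2 of each site, so after positions 89, 109.
Linear molecule, 2 cuts → 3 fragments:
  1–89 → 89 bp
  90–109 → 20 bp
  110–117 → 8 bp
Sorted largest to smallest: 89, 20, 8 bp.

89, 20, 8 bp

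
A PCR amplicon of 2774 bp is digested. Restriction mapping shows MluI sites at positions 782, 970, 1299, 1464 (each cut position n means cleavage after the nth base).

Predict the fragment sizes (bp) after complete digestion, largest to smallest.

Linear molecule, 4 cuts → 5 fragments:
  782 − 0 = 782 bp
  970 − 782 = 188 bp
  1299 − 970 = 329 bp
  1464 − 1299 = 165 bp
  2774 − 1464 = 1310 bp
Sorted largest to smallest: 1310, 782, 329, 188, 165 bp.

1310, 782, 329, 188, 165 bp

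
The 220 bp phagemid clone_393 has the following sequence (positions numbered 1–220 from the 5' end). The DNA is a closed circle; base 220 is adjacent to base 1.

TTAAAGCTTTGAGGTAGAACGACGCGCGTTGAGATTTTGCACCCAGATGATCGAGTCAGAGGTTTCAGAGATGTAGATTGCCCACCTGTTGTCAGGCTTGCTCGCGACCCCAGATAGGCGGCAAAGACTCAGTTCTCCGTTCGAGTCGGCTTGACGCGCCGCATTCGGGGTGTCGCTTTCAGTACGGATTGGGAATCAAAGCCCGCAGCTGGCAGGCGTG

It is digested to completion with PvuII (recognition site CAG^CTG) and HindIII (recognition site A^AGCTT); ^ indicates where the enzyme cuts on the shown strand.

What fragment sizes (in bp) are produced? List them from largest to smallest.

The PvuII site (CAGCTG) starts at position 206.
PvuII cuts after base 3 of each site, so after position 208.
The HindIII site (AAGCTT) starts at position 4.
HindIII cuts after the first base of each site, so after position 4.
Combined cut positions: 4, 208.
Circular molecule, 2 cuts → 2 fragments:
  5–208 → 204 bp
  209–220 then 1–4 → 12 + 4 = 16 bp
Sorted largest to smallest: 204, 16 bp.

204, 16 bp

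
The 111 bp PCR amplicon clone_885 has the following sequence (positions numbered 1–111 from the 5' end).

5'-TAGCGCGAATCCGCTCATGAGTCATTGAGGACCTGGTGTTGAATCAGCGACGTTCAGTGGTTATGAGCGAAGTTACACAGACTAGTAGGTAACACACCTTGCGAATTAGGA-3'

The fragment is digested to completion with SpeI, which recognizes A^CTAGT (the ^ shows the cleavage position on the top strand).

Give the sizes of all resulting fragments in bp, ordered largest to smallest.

81, 30 bp

The SpeI site (ACTAGT) starts at position 81.
SpeI cuts after the first base of each site, so after position 81.
Linear molecule, 1 cut → 2 fragments:
  1–81 → 81 bp
  82–111 → 30 bp
Sorted largest to smallest: 81, 30 bp.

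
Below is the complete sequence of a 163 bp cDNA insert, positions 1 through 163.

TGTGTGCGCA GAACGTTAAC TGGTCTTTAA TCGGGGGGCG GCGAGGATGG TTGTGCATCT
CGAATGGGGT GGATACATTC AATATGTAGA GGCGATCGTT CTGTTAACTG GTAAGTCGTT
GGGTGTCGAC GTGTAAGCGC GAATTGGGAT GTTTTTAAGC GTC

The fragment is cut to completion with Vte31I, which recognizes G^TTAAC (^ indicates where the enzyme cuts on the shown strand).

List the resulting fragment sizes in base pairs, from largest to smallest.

Vte31I sites (GTTAAC) start at positions 15, 103.
Vte31I cuts after the first base of each site, so after positions 15, 103.
Linear molecule, 2 cuts → 3 fragments:
  1–15 → 15 bp
  16–103 → 88 bp
  104–163 → 60 bp
Sorted largest to smallest: 88, 60, 15 bp.

88, 60, 15 bp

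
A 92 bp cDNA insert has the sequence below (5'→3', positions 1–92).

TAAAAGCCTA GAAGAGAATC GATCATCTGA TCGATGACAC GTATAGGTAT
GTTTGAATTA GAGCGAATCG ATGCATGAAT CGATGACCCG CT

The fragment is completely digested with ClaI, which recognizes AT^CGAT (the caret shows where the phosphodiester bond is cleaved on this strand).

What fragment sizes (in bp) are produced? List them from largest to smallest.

ClaI sites (ATCGAT) start at positions 18, 30, 67, 79.
ClaI cuts after base 2 of each site, so after positions 19, 31, 68, 80.
Linear molecule, 4 cuts → 5 fragments:
  1–19 → 19 bp
  20–31 → 12 bp
  32–68 → 37 bp
  69–80 → 12 bp
  81–92 → 12 bp
Sorted largest to smallest: 37, 19, 12, 12, 12 bp.

37, 19, 12, 12, 12 bp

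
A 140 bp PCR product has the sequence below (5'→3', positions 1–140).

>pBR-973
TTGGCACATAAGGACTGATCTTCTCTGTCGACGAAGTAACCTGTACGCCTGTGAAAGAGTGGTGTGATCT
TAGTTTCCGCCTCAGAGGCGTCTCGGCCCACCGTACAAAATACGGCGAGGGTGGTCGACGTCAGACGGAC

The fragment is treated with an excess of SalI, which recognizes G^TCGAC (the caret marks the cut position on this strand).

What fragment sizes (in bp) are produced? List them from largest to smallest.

97, 27, 16 bp

SalI sites (GTCGAC) start at positions 27, 124.
SalI cuts after the first base of each site, so after positions 27, 124.
Linear molecule, 2 cuts → 3 fragments:
  1–27 → 27 bp
  28–124 → 97 bp
  125–140 → 16 bp
Sorted largest to smallest: 97, 27, 16 bp.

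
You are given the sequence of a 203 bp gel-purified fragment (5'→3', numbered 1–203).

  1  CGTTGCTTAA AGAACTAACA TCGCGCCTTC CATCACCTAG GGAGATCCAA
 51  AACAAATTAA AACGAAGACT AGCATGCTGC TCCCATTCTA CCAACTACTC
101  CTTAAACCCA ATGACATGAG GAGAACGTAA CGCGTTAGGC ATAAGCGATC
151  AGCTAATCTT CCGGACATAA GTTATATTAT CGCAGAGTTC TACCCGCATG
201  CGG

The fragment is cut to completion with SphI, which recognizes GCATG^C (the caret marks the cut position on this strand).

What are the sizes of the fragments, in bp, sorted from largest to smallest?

124, 76, 3 bp

SphI sites (GCATGC) start at positions 72, 196.
SphI cuts after base 5 of each site (before the last base), so after positions 76, 200.
Linear molecule, 2 cuts → 3 fragments:
  1–76 → 76 bp
  77–200 → 124 bp
  201–203 → 3 bp
Sorted largest to smallest: 124, 76, 3 bp.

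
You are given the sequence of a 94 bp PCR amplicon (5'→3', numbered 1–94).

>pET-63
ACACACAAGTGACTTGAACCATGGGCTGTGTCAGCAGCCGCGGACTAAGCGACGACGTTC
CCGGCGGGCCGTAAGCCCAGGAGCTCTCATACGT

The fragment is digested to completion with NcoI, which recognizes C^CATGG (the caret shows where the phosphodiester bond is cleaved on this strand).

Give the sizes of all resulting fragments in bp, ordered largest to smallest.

75, 19 bp

The NcoI site (CCATGG) starts at position 19.
NcoI cuts after the first base of each site, so after position 19.
Linear molecule, 1 cut → 2 fragments:
  1–19 → 19 bp
  20–94 → 75 bp
Sorted largest to smallest: 75, 19 bp.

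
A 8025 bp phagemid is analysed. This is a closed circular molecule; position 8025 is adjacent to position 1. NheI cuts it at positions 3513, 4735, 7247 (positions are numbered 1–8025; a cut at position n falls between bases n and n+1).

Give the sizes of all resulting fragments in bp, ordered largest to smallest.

Circular molecule, 3 cuts → 3 fragments:
  4735 − 3513 = 1222 bp
  7247 − 4735 = 2512 bp
  wrap: 8025 − 7247 + 3513 = 4291 bp
Sorted largest to smallest: 4291, 2512, 1222 bp.

4291, 2512, 1222 bp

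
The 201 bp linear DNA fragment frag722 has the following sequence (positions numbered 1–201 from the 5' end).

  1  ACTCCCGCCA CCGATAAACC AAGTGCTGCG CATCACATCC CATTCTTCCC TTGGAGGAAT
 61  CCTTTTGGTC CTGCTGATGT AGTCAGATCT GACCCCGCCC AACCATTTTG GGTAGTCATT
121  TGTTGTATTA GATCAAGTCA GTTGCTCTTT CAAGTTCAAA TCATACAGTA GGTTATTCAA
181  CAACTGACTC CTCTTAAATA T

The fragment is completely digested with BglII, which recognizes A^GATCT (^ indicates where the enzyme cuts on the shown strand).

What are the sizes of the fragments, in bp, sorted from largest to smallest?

The BglII site (AGATCT) starts at position 85.
BglII cuts after the first base of each site, so after position 85.
Linear molecule, 1 cut → 2 fragments:
  1–85 → 85 bp
  86–201 → 116 bp
Sorted largest to smallest: 116, 85 bp.

116, 85 bp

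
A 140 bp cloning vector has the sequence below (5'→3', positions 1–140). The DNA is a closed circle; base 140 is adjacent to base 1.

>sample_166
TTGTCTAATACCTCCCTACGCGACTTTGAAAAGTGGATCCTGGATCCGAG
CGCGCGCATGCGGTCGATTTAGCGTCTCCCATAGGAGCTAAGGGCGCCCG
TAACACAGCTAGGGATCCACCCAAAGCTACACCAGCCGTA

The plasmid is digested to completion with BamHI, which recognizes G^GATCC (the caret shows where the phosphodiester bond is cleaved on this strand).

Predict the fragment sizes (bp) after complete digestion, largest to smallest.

BamHI sites (GGATCC) start at positions 35, 42, 113.
BamHI cuts after the first base of each site, so after positions 35, 42, 113.
Circular molecule, 3 cuts → 3 fragments:
  36–42 → 7 bp
  43–113 → 71 bp
  114–140 then 1–35 → 27 + 35 = 62 bp
Sorted largest to smallest: 71, 62, 7 bp.

71, 62, 7 bp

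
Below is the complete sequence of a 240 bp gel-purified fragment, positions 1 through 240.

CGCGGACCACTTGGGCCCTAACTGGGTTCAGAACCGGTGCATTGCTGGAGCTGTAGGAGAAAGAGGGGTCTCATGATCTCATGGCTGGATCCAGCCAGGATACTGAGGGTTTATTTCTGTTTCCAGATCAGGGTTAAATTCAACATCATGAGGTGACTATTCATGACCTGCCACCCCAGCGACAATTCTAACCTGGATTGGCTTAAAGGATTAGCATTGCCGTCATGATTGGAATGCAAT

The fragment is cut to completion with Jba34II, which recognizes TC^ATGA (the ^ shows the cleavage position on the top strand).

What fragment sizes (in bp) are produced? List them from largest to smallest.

75, 72, 62, 16, 15 bp

Jba34II sites (TCATGA) start at positions 71, 146, 161, 223.
Jba34II cuts after base 2 of each site, so after positions 72, 147, 162, 224.
Linear molecule, 4 cuts → 5 fragments:
  1–72 → 72 bp
  73–147 → 75 bp
  148–162 → 15 bp
  163–224 → 62 bp
  225–240 → 16 bp
Sorted largest to smallest: 75, 72, 62, 16, 15 bp.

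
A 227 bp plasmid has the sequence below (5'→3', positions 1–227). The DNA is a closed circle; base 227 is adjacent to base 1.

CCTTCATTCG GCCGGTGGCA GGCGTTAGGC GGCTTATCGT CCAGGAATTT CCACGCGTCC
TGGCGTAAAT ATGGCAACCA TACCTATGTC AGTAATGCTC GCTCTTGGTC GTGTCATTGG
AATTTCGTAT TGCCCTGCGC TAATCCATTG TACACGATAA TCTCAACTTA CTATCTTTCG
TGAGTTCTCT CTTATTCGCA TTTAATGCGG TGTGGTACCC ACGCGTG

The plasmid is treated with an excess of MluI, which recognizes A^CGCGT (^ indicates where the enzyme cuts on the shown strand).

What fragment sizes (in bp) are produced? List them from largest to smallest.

168, 59 bp

MluI sites (ACGCGT) start at positions 53, 221.
MluI cuts after the first base of each site, so after positions 53, 221.
Circular molecule, 2 cuts → 2 fragments:
  54–221 → 168 bp
  222–227 then 1–53 → 6 + 53 = 59 bp
Sorted largest to smallest: 168, 59 bp.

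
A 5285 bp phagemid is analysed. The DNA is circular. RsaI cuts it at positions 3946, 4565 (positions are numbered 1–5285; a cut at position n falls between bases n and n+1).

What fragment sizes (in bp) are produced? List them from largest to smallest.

Circular molecule, 2 cuts → 2 fragments:
  4565 − 3946 = 619 bp
  wrap: 5285 − 4565 + 3946 = 4666 bp
Sorted largest to smallest: 4666, 619 bp.

4666, 619 bp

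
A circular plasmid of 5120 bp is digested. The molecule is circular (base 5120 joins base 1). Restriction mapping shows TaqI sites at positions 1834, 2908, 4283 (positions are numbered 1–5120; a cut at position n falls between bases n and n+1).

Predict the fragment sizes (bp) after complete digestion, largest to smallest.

2671, 1375, 1074 bp

Circular molecule, 3 cuts → 3 fragments:
  2908 − 1834 = 1074 bp
  4283 − 2908 = 1375 bp
  wrap: 5120 − 4283 + 1834 = 2671 bp
Sorted largest to smallest: 2671, 1375, 1074 bp.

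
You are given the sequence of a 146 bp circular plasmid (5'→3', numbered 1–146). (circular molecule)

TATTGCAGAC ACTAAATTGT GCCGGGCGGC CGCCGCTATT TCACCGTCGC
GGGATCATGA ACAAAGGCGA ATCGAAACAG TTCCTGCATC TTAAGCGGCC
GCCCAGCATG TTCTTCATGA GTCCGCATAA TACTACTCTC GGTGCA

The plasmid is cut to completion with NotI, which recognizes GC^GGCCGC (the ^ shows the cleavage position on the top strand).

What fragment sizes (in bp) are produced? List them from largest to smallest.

77, 69 bp

NotI sites (GCGGCCGC) start at positions 26, 95.
NotI cuts after base 2 of each site, so after positions 27, 96.
Circular molecule, 2 cuts → 2 fragments:
  28–96 → 69 bp
  97–146 then 1–27 → 50 + 27 = 77 bp
Sorted largest to smallest: 77, 69 bp.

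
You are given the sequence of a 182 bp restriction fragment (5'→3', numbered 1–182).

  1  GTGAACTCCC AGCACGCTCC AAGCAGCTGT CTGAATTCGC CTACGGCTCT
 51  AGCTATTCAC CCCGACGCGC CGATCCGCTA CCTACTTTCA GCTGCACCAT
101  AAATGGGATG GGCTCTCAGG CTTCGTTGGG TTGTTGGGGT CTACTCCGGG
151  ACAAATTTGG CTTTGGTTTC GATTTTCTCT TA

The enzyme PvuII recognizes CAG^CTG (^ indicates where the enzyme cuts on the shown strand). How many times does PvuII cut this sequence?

CAGCTG occurs starting at positions 24, 89.
PvuII cuts at 2 sites.

2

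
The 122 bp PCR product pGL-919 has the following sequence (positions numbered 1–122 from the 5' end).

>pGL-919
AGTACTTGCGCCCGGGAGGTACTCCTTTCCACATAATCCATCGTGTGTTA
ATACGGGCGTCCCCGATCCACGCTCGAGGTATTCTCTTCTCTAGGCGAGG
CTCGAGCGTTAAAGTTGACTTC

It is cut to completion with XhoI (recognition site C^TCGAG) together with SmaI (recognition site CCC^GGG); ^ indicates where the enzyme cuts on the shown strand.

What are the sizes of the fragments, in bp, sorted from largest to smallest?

60, 28, 21, 13 bp

XhoI sites (CTCGAG) start at positions 73, 101.
XhoI cuts after the first base of each site, so after positions 73, 101.
The SmaI site (CCCGGG) starts at position 11.
SmaI cuts after base 3 of each site, so after position 13.
Combined cut positions: 13, 73, 101.
Linear molecule, 3 cuts → 4 fragments:
  1–13 → 13 bp
  14–73 → 60 bp
  74–101 → 28 bp
  102–122 → 21 bp
Sorted largest to smallest: 60, 28, 21, 13 bp.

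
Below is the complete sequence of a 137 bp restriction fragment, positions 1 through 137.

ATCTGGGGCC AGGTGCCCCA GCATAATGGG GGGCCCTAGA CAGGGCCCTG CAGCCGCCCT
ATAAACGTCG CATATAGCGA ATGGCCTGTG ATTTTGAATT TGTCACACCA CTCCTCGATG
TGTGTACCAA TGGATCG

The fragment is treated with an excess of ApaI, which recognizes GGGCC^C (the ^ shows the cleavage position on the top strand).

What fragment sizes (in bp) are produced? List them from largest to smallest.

ApaI sites (GGGCCC) start at positions 31, 43.
ApaI cuts after base 5 of each site (before the last base), so after positions 35, 47.
Linear molecule, 2 cuts → 3 fragments:
  1–35 → 35 bp
  36–47 → 12 bp
  48–137 → 90 bp
Sorted largest to smallest: 90, 35, 12 bp.

90, 35, 12 bp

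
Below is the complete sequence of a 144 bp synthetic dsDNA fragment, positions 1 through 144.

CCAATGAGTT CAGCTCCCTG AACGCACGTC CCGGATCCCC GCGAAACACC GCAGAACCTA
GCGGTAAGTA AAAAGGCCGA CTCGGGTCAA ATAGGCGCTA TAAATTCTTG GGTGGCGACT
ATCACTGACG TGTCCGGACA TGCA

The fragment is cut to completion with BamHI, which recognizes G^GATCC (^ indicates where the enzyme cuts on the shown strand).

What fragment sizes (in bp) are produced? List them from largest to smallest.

The BamHI site (GGATCC) starts at position 33.
BamHI cuts after the first base of each site, so after position 33.
Linear molecule, 1 cut → 2 fragments:
  1–33 → 33 bp
  34–144 → 111 bp
Sorted largest to smallest: 111, 33 bp.

111, 33 bp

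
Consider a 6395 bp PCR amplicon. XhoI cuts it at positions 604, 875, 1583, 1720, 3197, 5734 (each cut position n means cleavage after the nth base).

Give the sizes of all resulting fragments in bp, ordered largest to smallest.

Linear molecule, 6 cuts → 7 fragments:
  604 − 0 = 604 bp
  875 − 604 = 271 bp
  1583 − 875 = 708 bp
  1720 − 1583 = 137 bp
  3197 − 1720 = 1477 bp
  5734 − 3197 = 2537 bp
  6395 − 5734 = 661 bp
Sorted largest to smallest: 2537, 1477, 708, 661, 604, 271, 137 bp.

2537, 1477, 708, 661, 604, 271, 137 bp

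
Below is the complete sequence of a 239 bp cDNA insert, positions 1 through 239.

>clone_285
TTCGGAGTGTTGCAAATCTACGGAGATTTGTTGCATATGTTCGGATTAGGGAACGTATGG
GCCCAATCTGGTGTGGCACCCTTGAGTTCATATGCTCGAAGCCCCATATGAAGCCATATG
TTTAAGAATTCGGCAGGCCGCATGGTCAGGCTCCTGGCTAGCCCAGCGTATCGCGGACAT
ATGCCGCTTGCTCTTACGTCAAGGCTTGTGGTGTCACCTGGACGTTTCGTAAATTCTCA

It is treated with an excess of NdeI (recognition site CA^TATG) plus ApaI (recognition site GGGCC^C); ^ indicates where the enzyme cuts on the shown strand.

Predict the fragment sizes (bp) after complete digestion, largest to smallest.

63, 60, 35, 28, 27, 16, 10 bp

NdeI sites (CATATG) start at positions 34, 89, 105, 115, 178.
NdeI cuts after base 2 of each site, so after positions 35, 90, 106, 116, 179.
The ApaI site (GGGCCC) starts at position 59.
ApaI cuts after base 5 of each site (before the last base), so after position 63.
Combined cut positions: 35, 63, 90, 106, 116, 179.
Linear molecule, 6 cuts → 7 fragments:
  1–35 → 35 bp
  36–63 → 28 bp
  64–90 → 27 bp
  91–106 → 16 bp
  107–116 → 10 bp
  117–179 → 63 bp
  180–239 → 60 bp
Sorted largest to smallest: 63, 60, 35, 28, 27, 16, 10 bp.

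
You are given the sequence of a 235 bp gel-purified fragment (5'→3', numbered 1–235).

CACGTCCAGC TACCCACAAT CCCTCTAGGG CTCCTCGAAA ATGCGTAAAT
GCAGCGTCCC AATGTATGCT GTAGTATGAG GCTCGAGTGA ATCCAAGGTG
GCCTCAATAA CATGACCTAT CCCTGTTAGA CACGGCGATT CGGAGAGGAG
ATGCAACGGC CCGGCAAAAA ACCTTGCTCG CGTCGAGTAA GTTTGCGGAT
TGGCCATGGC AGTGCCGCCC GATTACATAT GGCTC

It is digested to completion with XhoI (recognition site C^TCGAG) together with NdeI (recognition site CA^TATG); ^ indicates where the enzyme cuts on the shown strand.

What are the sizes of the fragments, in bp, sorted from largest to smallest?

The XhoI site (CTCGAG) starts at position 82.
XhoI cuts after the first base of each site, so after position 82.
The NdeI site (CATATG) starts at position 226.
NdeI cuts after base 2 of each site, so after position 227.
Combined cut positions: 82, 227.
Linear molecule, 2 cuts → 3 fragments:
  1–82 → 82 bp
  83–227 → 145 bp
  228–235 → 8 bp
Sorted largest to smallest: 145, 82, 8 bp.

145, 82, 8 bp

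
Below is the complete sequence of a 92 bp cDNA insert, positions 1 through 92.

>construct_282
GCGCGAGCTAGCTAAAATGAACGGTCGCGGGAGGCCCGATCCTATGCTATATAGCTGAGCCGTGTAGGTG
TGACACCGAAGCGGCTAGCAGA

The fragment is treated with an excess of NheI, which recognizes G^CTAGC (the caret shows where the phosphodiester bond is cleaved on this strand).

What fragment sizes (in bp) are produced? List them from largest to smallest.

77, 8, 7 bp

NheI sites (GCTAGC) start at positions 7, 84.
NheI cuts after the first base of each site, so after positions 7, 84.
Linear molecule, 2 cuts → 3 fragments:
  1–7 → 7 bp
  8–84 → 77 bp
  85–92 → 8 bp
Sorted largest to smallest: 77, 8, 7 bp.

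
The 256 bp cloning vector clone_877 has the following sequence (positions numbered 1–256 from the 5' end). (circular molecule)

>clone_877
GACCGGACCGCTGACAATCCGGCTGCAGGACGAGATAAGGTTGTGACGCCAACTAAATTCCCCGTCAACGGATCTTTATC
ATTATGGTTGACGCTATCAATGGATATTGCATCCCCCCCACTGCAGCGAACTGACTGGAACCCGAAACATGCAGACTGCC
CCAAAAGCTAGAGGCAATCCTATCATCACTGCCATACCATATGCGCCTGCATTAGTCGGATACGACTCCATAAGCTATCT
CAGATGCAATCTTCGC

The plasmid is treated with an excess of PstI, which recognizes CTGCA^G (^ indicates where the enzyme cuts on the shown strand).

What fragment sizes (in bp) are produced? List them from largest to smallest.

PstI sites (CTGCAG) start at positions 23, 121.
PstI cuts after base 5 of each site (before the last base), so after positions 27, 125.
Circular molecule, 2 cuts → 2 fragments:
  28–125 → 98 bp
  126–256 then 1–27 → 131 + 27 = 158 bp
Sorted largest to smallest: 158, 98 bp.

158, 98 bp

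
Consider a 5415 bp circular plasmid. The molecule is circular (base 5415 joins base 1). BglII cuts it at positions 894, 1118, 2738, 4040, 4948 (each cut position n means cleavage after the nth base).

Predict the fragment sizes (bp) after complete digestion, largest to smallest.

Circular molecule, 5 cuts → 5 fragments:
  1118 − 894 = 224 bp
  2738 − 1118 = 1620 bp
  4040 − 2738 = 1302 bp
  4948 − 4040 = 908 bp
  wrap: 5415 − 4948 + 894 = 1361 bp
Sorted largest to smallest: 1620, 1361, 1302, 908, 224 bp.

1620, 1361, 1302, 908, 224 bp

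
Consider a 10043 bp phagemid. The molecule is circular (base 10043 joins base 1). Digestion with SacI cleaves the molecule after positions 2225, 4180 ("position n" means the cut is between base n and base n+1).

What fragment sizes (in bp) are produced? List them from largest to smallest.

8088, 1955 bp

Circular molecule, 2 cuts → 2 fragments:
  4180 − 2225 = 1955 bp
  wrap: 10043 − 4180 + 2225 = 8088 bp
Sorted largest to smallest: 8088, 1955 bp.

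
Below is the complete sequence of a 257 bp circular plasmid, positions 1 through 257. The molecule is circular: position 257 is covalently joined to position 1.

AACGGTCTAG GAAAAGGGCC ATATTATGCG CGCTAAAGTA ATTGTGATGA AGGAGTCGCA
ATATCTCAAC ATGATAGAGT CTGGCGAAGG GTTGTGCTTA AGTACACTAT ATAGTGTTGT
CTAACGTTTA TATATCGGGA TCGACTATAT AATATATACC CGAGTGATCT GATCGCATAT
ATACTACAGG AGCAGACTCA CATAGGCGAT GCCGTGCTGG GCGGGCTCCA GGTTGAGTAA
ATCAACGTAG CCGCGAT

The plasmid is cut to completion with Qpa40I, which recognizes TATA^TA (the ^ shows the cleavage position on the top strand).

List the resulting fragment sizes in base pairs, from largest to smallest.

187, 25, 21, 17, 7 bp

Qpa40I sites (TATATA) start at positions 108, 129, 146, 153, 178.
Qpa40I cuts after base 4 of each site, so after positions 111, 132, 149, 156, 181.
Circular molecule, 5 cuts → 5 fragments:
  112–132 → 21 bp
  133–149 → 17 bp
  150–156 → 7 bp
  157–181 → 25 bp
  182–257 then 1–111 → 76 + 111 = 187 bp
Sorted largest to smallest: 187, 25, 21, 17, 7 bp.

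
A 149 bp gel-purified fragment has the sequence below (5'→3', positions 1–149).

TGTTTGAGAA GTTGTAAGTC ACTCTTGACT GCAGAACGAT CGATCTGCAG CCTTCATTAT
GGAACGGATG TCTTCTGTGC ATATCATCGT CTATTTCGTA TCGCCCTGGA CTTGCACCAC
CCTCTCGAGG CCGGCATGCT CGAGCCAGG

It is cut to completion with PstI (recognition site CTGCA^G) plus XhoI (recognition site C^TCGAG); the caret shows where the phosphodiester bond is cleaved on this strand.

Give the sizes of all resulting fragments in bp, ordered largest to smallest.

PstI sites (CTGCAG) start at positions 29, 45.
PstI cuts after base 5 of each site (before the last base), so after positions 33, 49.
XhoI sites (CTCGAG) start at positions 124, 139.
XhoI cuts after the first base of each site, so after positions 124, 139.
Combined cut positions: 33, 49, 124, 139.
Linear molecule, 4 cuts → 5 fragments:
  1–33 → 33 bp
  34–49 → 16 bp
  50–124 → 75 bp
  125–139 → 15 bp
  140–149 → 10 bp
Sorted largest to smallest: 75, 33, 16, 15, 10 bp.

75, 33, 16, 15, 10 bp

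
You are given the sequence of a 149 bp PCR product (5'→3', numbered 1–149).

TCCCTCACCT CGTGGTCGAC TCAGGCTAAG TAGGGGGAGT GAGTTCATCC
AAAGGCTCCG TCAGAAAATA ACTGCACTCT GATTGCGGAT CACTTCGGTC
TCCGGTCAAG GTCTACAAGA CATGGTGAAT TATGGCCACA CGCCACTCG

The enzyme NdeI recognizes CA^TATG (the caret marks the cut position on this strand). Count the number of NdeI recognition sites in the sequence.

0

No occurrence of CATATG is present in the sequence.
NdeI does not cut: 0 sites.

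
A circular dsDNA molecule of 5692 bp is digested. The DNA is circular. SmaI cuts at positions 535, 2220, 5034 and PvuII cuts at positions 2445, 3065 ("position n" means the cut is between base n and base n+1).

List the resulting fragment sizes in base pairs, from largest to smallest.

Combined cut positions (sorted): 535, 2220, 2445, 3065, 5034.
Circular molecule, 5 cuts → 5 fragments:
  2220 − 535 = 1685 bp
  2445 − 2220 = 225 bp
  3065 − 2445 = 620 bp
  5034 − 3065 = 1969 bp
  wrap: 5692 − 5034 + 535 = 1193 bp
Sorted largest to smallest: 1969, 1685, 1193, 620, 225 bp.

1969, 1685, 1193, 620, 225 bp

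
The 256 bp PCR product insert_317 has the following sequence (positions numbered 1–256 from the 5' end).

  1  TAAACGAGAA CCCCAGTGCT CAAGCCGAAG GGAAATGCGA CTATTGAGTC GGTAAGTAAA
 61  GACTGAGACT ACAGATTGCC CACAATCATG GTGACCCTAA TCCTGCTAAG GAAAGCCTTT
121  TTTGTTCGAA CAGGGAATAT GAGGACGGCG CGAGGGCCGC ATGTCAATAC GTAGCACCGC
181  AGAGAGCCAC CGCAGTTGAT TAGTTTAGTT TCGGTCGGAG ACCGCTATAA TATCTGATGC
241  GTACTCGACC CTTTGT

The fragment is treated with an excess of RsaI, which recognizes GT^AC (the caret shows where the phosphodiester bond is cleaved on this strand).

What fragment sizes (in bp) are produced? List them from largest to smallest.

242, 14 bp

The RsaI site (GTAC) starts at position 241.
RsaI cuts after base 2 of each site, so after position 242.
Linear molecule, 1 cut → 2 fragments:
  1–242 → 242 bp
  243–256 → 14 bp
Sorted largest to smallest: 242, 14 bp.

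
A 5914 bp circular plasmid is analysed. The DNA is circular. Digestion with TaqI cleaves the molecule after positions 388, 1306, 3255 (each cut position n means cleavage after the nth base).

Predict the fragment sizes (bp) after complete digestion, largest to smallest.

3047, 1949, 918 bp

Circular molecule, 3 cuts → 3 fragments:
  1306 − 388 = 918 bp
  3255 − 1306 = 1949 bp
  wrap: 5914 − 3255 + 388 = 3047 bp
Sorted largest to smallest: 3047, 1949, 918 bp.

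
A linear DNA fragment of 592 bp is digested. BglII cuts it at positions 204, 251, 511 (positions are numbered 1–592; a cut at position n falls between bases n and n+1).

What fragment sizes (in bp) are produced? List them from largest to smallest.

Linear molecule, 3 cuts → 4 fragments:
  204 − 0 = 204 bp
  251 − 204 = 47 bp
  511 − 251 = 260 bp
  592 − 511 = 81 bp
Sorted largest to smallest: 260, 204, 81, 47 bp.

260, 204, 81, 47 bp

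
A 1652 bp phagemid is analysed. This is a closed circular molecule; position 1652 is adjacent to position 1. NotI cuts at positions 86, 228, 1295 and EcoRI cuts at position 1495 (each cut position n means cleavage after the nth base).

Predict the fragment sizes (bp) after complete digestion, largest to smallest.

Combined cut positions (sorted): 86, 228, 1295, 1495.
Circular molecule, 4 cuts → 4 fragments:
  228 − 86 = 142 bp
  1295 − 228 = 1067 bp
  1495 − 1295 = 200 bp
  wrap: 1652 − 1495 + 86 = 243 bp
Sorted largest to smallest: 1067, 243, 200, 142 bp.

1067, 243, 200, 142 bp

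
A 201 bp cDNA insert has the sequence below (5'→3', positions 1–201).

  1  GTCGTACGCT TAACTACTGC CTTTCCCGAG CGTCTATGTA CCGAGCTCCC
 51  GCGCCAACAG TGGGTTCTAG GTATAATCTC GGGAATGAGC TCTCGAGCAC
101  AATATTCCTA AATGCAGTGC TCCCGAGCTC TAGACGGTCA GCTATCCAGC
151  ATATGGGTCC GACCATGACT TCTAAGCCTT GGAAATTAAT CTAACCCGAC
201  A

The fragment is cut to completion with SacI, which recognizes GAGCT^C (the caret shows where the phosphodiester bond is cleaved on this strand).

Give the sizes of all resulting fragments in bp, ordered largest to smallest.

SacI sites (GAGCTC) start at positions 43, 87, 125.
SacI cuts after base 5 of each site (before the last base), so after positions 47, 91, 129.
Linear molecule, 3 cuts → 4 fragments:
  1–47 → 47 bp
  48–91 → 44 bp
  92–129 → 38 bp
  130–201 → 72 bp
Sorted largest to smallest: 72, 47, 44, 38 bp.

72, 47, 44, 38 bp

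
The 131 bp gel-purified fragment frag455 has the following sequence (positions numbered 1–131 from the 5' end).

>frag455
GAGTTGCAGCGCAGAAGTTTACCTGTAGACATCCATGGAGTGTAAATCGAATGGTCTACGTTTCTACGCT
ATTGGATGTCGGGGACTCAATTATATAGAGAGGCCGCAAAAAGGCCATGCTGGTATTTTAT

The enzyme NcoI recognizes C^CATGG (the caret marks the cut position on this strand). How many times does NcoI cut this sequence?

1

CCATGG occurs starting at position 33.
NcoI cuts at 1 site.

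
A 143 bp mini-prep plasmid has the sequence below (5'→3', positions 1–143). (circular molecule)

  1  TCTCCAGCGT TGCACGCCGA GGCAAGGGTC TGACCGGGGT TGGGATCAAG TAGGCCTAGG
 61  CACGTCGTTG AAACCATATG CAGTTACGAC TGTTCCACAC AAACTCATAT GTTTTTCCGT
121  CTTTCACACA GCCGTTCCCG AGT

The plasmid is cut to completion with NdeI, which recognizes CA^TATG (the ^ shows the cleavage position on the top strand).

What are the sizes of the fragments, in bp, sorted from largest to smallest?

NdeI sites (CATATG) start at positions 75, 106.
NdeI cuts after base 2 of each site, so after positions 76, 107.
Circular molecule, 2 cuts → 2 fragments:
  77–107 → 31 bp
  108–143 then 1–76 → 36 + 76 = 112 bp
Sorted largest to smallest: 112, 31 bp.

112, 31 bp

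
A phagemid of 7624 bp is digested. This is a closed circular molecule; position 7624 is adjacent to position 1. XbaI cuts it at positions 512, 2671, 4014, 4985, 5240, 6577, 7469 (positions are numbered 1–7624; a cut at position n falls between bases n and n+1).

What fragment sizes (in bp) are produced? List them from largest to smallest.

2159, 1343, 1337, 971, 892, 667, 255 bp

Circular molecule, 7 cuts → 7 fragments:
  2671 − 512 = 2159 bp
  4014 − 2671 = 1343 bp
  4985 − 4014 = 971 bp
  5240 − 4985 = 255 bp
  6577 − 5240 = 1337 bp
  7469 − 6577 = 892 bp
  wrap: 7624 − 7469 + 512 = 667 bp
Sorted largest to smallest: 2159, 1343, 1337, 971, 892, 667, 255 bp.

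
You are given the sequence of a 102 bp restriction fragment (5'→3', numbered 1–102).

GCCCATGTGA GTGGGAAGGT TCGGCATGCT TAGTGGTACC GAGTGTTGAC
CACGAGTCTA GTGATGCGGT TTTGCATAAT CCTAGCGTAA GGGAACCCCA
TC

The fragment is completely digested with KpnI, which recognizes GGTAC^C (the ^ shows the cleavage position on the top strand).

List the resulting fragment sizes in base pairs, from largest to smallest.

63, 39 bp

The KpnI site (GGTACC) starts at position 35.
KpnI cuts after base 5 of each site (before the last base), so after position 39.
Linear molecule, 1 cut → 2 fragments:
  1–39 → 39 bp
  40–102 → 63 bp
Sorted largest to smallest: 63, 39 bp.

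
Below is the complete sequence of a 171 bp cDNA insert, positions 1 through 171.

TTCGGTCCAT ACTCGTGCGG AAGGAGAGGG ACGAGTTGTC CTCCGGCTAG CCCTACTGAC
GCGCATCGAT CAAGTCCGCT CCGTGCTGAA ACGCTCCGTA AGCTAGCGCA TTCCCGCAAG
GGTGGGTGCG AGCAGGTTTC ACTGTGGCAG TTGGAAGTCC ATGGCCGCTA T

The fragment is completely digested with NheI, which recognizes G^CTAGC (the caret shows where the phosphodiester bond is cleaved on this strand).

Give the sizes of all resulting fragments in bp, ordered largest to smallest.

69, 56, 46 bp

NheI sites (GCTAGC) start at positions 46, 102.
NheI cuts after the first base of each site, so after positions 46, 102.
Linear molecule, 2 cuts → 3 fragments:
  1–46 → 46 bp
  47–102 → 56 bp
  103–171 → 69 bp
Sorted largest to smallest: 69, 56, 46 bp.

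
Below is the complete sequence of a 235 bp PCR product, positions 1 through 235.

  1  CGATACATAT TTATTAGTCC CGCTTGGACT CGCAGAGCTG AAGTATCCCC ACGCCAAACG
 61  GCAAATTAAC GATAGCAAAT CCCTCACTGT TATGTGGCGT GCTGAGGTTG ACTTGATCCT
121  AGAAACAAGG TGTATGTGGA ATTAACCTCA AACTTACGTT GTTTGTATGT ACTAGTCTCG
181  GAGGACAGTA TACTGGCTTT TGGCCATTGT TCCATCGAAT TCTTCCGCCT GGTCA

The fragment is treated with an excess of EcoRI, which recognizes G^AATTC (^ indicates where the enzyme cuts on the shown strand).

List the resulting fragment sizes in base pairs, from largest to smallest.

217, 18 bp

The EcoRI site (GAATTC) starts at position 217.
EcoRI cuts after the first base of each site, so after position 217.
Linear molecule, 1 cut → 2 fragments:
  1–217 → 217 bp
  218–235 → 18 bp
Sorted largest to smallest: 217, 18 bp.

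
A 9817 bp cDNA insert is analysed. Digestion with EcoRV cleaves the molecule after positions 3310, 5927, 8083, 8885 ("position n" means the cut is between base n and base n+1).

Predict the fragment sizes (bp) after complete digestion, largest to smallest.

Linear molecule, 4 cuts → 5 fragments:
  3310 − 0 = 3310 bp
  5927 − 3310 = 2617 bp
  8083 − 5927 = 2156 bp
  8885 − 8083 = 802 bp
  9817 − 8885 = 932 bp
Sorted largest to smallest: 3310, 2617, 2156, 932, 802 bp.

3310, 2617, 2156, 932, 802 bp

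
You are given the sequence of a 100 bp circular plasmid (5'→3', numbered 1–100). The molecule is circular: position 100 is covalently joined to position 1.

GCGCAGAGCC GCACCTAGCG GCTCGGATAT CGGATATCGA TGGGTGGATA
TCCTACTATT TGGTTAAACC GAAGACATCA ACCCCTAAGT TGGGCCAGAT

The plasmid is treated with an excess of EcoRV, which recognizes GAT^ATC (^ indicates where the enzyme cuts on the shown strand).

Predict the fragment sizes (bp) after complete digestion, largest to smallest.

EcoRV sites (GATATC) start at positions 26, 33, 47.
EcoRV cuts after base 3 of each site, so after positions 28, 35, 49.
Circular molecule, 3 cuts → 3 fragments:
  29–35 → 7 bp
  36–49 → 14 bp
  50–100 then 1–28 → 51 + 28 = 79 bp
Sorted largest to smallest: 79, 14, 7 bp.

79, 14, 7 bp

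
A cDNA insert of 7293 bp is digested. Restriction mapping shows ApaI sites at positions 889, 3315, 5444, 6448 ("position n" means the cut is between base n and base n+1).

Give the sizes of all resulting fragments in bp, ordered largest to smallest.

2426, 2129, 1004, 889, 845 bp

Linear molecule, 4 cuts → 5 fragments:
  889 − 0 = 889 bp
  3315 − 889 = 2426 bp
  5444 − 3315 = 2129 bp
  6448 − 5444 = 1004 bp
  7293 − 6448 = 845 bp
Sorted largest to smallest: 2426, 2129, 1004, 889, 845 bp.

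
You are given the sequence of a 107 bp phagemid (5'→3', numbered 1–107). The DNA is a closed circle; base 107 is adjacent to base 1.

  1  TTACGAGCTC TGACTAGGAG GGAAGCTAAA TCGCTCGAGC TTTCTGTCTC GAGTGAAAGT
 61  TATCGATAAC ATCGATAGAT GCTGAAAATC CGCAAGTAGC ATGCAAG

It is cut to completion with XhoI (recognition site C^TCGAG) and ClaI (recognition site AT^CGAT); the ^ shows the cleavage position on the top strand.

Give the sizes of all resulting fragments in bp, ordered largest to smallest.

69, 15, 14, 9 bp

XhoI sites (CTCGAG) start at positions 34, 48.
XhoI cuts after the first base of each site, so after positions 34, 48.
ClaI sites (ATCGAT) start at positions 62, 71.
ClaI cuts after base 2 of each site, so after positions 63, 72.
Combined cut positions: 34, 48, 63, 72.
Circular molecule, 4 cuts → 4 fragments:
  35–48 → 14 bp
  49–63 → 15 bp
  64–72 → 9 bp
  73–107 then 1–34 → 35 + 34 = 69 bp
Sorted largest to smallest: 69, 15, 14, 9 bp.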